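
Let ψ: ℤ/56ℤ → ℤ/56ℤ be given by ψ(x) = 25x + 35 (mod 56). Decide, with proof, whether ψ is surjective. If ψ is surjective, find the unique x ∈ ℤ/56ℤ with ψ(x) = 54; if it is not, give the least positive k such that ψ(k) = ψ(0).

3

Since gcd(25, 56) = 1, 25 is invertible modulo 56. Euclid's algorithm: 56 = 2·25 + 6, 25 = 4·6 + 1; back-substituting gives 1 = 9·25 − 4·56, so 25⁻¹ ≡ 9 (mod 56).
Then y ↦ 9(y − 35) is a two-sided inverse to ψ, so every y ∈ ℤ/56ℤ has a preimage.
Therefore ψ is surjective.
Since ψ is surjective, we compute ψ⁻¹(54): solve 25x + 35 ≡ 54 (mod 56), i.e. 25x ≡ 19 (mod 56).
Multiplying by 25⁻¹ = 9 gives x ≡ 9·19 = 171 = 3·56 + 3 ≡ 3 (mod 56).
Check: ψ(3) = 25·3 + 35 = 110 = 1·56 + 54 ≡ 54 (mod 56).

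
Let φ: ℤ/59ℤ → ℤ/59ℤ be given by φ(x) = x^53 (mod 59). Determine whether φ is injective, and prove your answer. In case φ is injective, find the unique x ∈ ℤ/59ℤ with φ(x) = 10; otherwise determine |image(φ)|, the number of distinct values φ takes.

Since 59 is prime, the nonzero elements of ℤ/59ℤ form a cyclic group of order 58.
As gcd(53, 58) = 1, raising to the 53rd power is a bijection on this group: if a^53 ≡ b^53 then (ab^{−1})^53 = 1, and the only element of order dividing gcd(53, 58) = 1 is 1, so a = b.
With φ(0) = 0 this makes φ injective on all of ℤ/59ℤ, hence bijective (finite equal-size domain and codomain). In particular φ is injective.
Since φ is injective, we find the preimage of 10. The inverse of x ↦ x^53 on (ℤ/59ℤ)^× is x ↦ x^23, because 53·23 = 1219 = 21·58 + 1 ≡ 1 (mod 58) and x^{58} = 1 for x ≠ 0 (Fermat). So φ⁻¹(10) = 10^23 mod 59.
Repeated squaring mod 59: 10^1 ≡ 10, 10^2 ≡ 10² = 100 ≡ 41, 10^4 ≡ 41² = 1681 ≡ 29, 10^8 ≡ 29² = 841 ≡ 15, 10^16 ≡ 15² = 225 ≡ 48. Since 23 = 16 + 4 + 2 + 1, 10^23 ≡ 48·29·41·10: 48·29 = 1392 ≡ 35, then 35·41 = 1435 ≡ 19, then 19·10 = 190 ≡ 13. So 10^23 ≡ 13 (mod 59).
Hence φ⁻¹(10) = 13.

13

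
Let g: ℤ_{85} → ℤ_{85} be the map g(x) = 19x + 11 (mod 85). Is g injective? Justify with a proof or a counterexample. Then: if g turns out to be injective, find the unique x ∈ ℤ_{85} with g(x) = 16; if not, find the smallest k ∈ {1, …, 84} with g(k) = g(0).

Recall: g is injective if g(u) = g(v) implies u = v.
If g(u) = g(v), then 19u ≡ 19v (mod 85). Because gcd(19, 85) = 1, we may cancel 19 to get u ≡ v (mod 85).
So g is injective.
We now compute 19⁻¹ mod 85 explicitly. Euclid's algorithm: 85 = 4·19 + 9, 19 = 2·9 + 1; back-substituting gives 1 = 9·19 − 2·85, so 19⁻¹ ≡ 9 (mod 85).
Since g is injective, we compute g⁻¹(16): solve 19x + 11 ≡ 16 (mod 85), i.e. 19x ≡ 5 (mod 85).
Multiplying by 19⁻¹ = 9 gives x ≡ 9·5 = 45 ≡ 45 (mod 85).
Check: g(45) = 19·45 + 11 = 866 = 10·85 + 16 ≡ 16 (mod 85).

45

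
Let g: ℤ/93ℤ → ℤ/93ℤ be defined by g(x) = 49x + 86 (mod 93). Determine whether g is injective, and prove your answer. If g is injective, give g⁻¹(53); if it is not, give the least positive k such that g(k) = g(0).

24

If g(x_1) = g(x_2), then 49x_1 ≡ 49x_2 (mod 93). Because gcd(49, 93) = 1, we may cancel 49 to get x_1 ≡ x_2 (mod 93).
So g is injective.
We now compute 49⁻¹ mod 93 explicitly. Euclid's algorithm: 93 = 1·49 + 44, 49 = 1·44 + 5, 44 = 8·5 + 4, 5 = 1·4 + 1; back-substituting gives 1 = 19·49 − 10·93, so 49⁻¹ ≡ 19 (mod 93).
Since g is injective, we find g⁻¹(53): we need 49x ≡ 53 − 86 ≡ 60 (mod 93). Using 49⁻¹ = 19: x ≡ 19·60 = 1140 = 12·93 + 24, so x = 24.
Check: g(24) = 49·24 + 86 = 1262 = 13·93 + 53 ≡ 53 (mod 93).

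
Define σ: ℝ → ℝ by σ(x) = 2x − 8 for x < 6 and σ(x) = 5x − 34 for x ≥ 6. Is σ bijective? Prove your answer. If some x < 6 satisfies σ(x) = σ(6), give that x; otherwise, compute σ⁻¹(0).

Both pieces are strictly increasing (slopes 2 and 5), so each is injective on its own interval.
The left piece maps (−∞, 6) onto (−∞, 4); the right piece maps [6, ∞) onto [−4, ∞).
These images overlap. In particular σ(6) = −4 (right piece), and solving 2x − 8 = −4 on the left piece gives x = 2 < 6.
So σ(2) = σ(6) with 2 ≠ 6, and σ is not injective, hence not bijective. This x = 2 is the requested value below 6.

2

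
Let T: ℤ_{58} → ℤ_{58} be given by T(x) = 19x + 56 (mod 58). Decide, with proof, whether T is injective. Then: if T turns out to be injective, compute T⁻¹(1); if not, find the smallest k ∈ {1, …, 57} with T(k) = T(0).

Suppose T(x_1) = T(x_2) in ℤ_{58}. Then 19x_1 + 56 ≡ 19x_2 + 56 (mod 58), therefore 19(x_1 − x_2) ≡ 0 (mod 58).
Since gcd(19, 58) = 1, 19 is invertible modulo 58, thus x_1 − x_2 ≡ 0 (mod 58), i.e. x_1 = x_2.
Thus T is injective.
We now compute 19⁻¹ mod 58 explicitly. Euclid's algorithm: 58 = 3·19 + 1; back-substituting gives 1 = 55·19 − 18·58, so 19⁻¹ ≡ 55 (mod 58).
Since T is injective, we compute T⁻¹(1): solve 19x + 56 ≡ 1 (mod 58), i.e. 19x ≡ 3 (mod 58).
Multiplying by 19⁻¹ = 55 gives x ≡ 55·3 = 165 = 2·58 + 49 ≡ 49 (mod 58).
Check: T(49) = 19·49 + 56 = 987 = 17·58 + 1 ≡ 1 (mod 58).

49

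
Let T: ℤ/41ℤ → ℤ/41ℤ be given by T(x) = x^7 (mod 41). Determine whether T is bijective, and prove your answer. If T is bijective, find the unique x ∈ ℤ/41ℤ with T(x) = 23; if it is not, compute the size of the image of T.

Since 41 is prime, the nonzero elements of ℤ/41ℤ form a cyclic group of order 40.
As gcd(7, 40) = 1, raising to the 7th power is a bijection on this group: if u^7 ≡ v^7 then (uv^{−1})^7 = 1, and the only element of order dividing gcd(7, 40) = 1 is 1, so u = v.
With T(0) = 0 this makes T injective on all of ℤ/41ℤ, hence bijective (finite equal-size domain and codomain). In particular T is bijective.
Since T is bijective, we find the preimage of 23. The inverse of x ↦ x^7 on (ℤ/41ℤ)^× is x ↦ x^23, because 7·23 = 161 = 4·40 + 1 ≡ 1 (mod 40) and x^{40} = 1 for x ≠ 0 (Fermat). So T⁻¹(23) = 23^23 mod 41.
Repeated squaring mod 41: 23^1 ≡ 23, 23^2 ≡ 23² = 529 ≡ 37, 23^4 ≡ 37² = 1369 ≡ 16, 23^8 ≡ 16² = 256 ≡ 10, 23^16 ≡ 10² = 100 ≡ 18. Since 23 = 16 + 4 + 2 + 1, 23^23 ≡ 18·16·37·23: 18·16 = 288 ≡ 1, then 1·37 = 37, then 37·23 = 851 ≡ 31. So 23^23 ≡ 31 (mod 41).
Hence T⁻¹(23) = 31.

31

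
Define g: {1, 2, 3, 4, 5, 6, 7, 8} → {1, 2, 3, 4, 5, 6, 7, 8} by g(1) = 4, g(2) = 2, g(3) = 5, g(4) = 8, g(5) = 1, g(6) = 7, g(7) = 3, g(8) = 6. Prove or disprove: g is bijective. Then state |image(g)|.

8

The values 4, 2, 5, 8, 1, 7, 3, 6 are a permutation of {1, 2, 3, 4, 5, 6, 7, 8}: each element appears exactly once.
So g is injective and surjective, hence bijective.
The image of g is {1, 2, 3, 4, 5, 6, 7, 8}, which has 8 elements.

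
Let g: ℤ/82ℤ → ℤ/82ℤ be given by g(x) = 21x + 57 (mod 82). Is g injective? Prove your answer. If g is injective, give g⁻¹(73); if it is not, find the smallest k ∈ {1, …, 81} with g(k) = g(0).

32

If g(x_1) = g(x_2), then 21x_1 ≡ 21x_2 (mod 82). Because gcd(21, 82) = 1, we may cancel 21 to get x_1 ≡ x_2 (mod 82).
Hence g is injective.
We now compute 21⁻¹ mod 82 explicitly. Euclid's algorithm: 82 = 3·21 + 19, 21 = 1·19 + 2, 19 = 9·2 + 1; back-substituting gives 1 = 43·21 − 11·82, so 21⁻¹ ≡ 43 (mod 82).
Since g is injective, we find g⁻¹(73): we need 21x ≡ 73 − 57 ≡ 16 (mod 82). Using 21⁻¹ = 43: x ≡ 43·16 = 688 = 8·82 + 32, so x = 32.
Check: g(32) = 21·32 + 57 = 729 = 8·82 + 73 ≡ 73 (mod 82).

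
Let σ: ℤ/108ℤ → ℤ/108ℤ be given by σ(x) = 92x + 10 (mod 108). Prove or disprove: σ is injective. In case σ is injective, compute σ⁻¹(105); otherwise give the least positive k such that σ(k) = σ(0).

We have gcd(92, 108) = 4 > 1. Taking u = 0 and v = 27: σ(0) = 10 and σ(27) = 92·27 + 10 = 2494 ≡ 10 (mod 108).
So σ(0) = σ(27) while 0 ≠ 27, so σ is not injective.
Since σ is not injective, we find the least positive k with σ(k) = σ(0): this means 92k ≡ 0 (mod 108), i.e. 108 ∣ 92k. Since gcd(92, 108) = 4, dividing through by 4 this holds exactly when 27 ∣ 23k, and as gcd(23, 27) = 1, exactly when 27 ∣ k.
The smallest positive such k is 27.

27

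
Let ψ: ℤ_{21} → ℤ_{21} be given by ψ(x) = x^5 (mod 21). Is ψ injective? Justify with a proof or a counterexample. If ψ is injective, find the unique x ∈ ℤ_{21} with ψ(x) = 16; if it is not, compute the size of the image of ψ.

Computing x^5 mod 21 for each x (by repeated squaring, reducing mod 21 at every step), the values ψ(0), ψ(1), …, ψ(20) are: 0, 1, 11, 12, 16, 17, 6, 7, 8, 18, 19, 2, 3, 13, 14, 15, 4, 5, 9, 10, 20.
Every element of ℤ_{21} appears exactly once in this list, so ψ is a bijection, and in particular injective.
Since ψ is injective, we read off the preimage of 16 from the same table: ψ(4) = 16, so ψ⁻¹(16) = 4.

4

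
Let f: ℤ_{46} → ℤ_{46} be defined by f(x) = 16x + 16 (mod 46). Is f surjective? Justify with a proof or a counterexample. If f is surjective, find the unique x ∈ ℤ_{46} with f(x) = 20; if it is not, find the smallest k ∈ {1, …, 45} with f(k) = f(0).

23

Since gcd(16, 46) = 2, we have 16x ≡ 0 (mod 2) for all x, so f(x) ≡ 0 (mod 2).
But 1 ≢ 0 (mod 2), so 1 ∈ ℤ_{46} has no preimage. So f is not surjective.
Since f is not surjective, we find the least positive k with f(k) = f(0): this means 16k ≡ 0 (mod 46), i.e. 46 ∣ 16k. Since gcd(16, 46) = 2, dividing through by 2 this holds exactly when 23 ∣ 8k, and as gcd(8, 23) = 1, exactly when 23 ∣ k.
The smallest positive such k is 23.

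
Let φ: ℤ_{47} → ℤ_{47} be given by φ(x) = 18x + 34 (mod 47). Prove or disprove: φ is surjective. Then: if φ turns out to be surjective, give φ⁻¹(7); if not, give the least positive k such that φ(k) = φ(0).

By definition, surjectivity means every element of the codomain has a preimage under φ.
Since gcd(18, 47) = 1, 18 is invertible modulo 47. Euclid's algorithm: 47 = 2·18 + 11, 18 = 1·11 + 7, 11 = 1·7 + 4, 7 = 1·4 + 3, 4 = 1·3 + 1; back-substituting gives 1 = 34·18 − 13·47, so 18⁻¹ ≡ 34 (mod 47).
For any y ∈ ℤ_{47}, x = 34(y − 34) mod 47 satisfies φ(x) = 18·34(y − 34) + 34 ≡ y (since 18·34 ≡ 1 mod 47). So every y has a preimage.
So φ is surjective.
Since φ is surjective, we compute φ⁻¹(7): solve 18x + 34 ≡ 7 (mod 47), i.e. 18x ≡ 20 (mod 47).
Multiplying by 18⁻¹ = 34 gives x ≡ 34·20 = 680 = 14·47 + 22 ≡ 22 (mod 47).
Check: φ(22) = 18·22 + 34 = 430 = 9·47 + 7 ≡ 7 (mod 47).

22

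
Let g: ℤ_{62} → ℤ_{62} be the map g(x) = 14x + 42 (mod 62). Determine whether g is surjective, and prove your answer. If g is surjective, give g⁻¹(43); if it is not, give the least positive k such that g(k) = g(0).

Since gcd(14, 62) = 2, we have 14x ≡ 0 (mod 2) for all x, so g(x) ≡ 0 (mod 2).
But 1 ≢ 0 (mod 2), so 1 ∈ ℤ_{62} has no preimage. So g is not surjective.
Since g is not surjective, we find the least positive k with g(k) = g(0): this means 14k ≡ 0 (mod 62), i.e. 62 ∣ 14k. Since gcd(14, 62) = 2, dividing through by 2 this holds exactly when 31 ∣ 7k, and as gcd(7, 31) = 1, exactly when 31 ∣ k.
The smallest positive such k is 31.

31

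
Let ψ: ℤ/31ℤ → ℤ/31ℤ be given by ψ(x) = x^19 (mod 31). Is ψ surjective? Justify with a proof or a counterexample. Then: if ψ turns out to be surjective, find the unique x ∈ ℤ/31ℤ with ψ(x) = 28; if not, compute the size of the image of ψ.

Since 31 is prime, the nonzero elements of ℤ/31ℤ form a cyclic group of order 30.
As gcd(19, 30) = 1, raising to the 19th power is a bijection on this group: if s^19 ≡ t^19 then (st^{−1})^19 = 1, and the only element of order dividing gcd(19, 30) = 1 is 1, so s = t.
With ψ(0) = 0 this makes ψ injective on all of ℤ/31ℤ, hence bijective (finite equal-size domain and codomain). In particular ψ is surjective.
Since ψ is surjective, we find the preimage of 28. The inverse of x ↦ x^19 on (ℤ/31ℤ)^× is x ↦ x^19, because 19·19 = 361 = 12·30 + 1 ≡ 1 (mod 30) and x^{30} = 1 for x ≠ 0 (Fermat). So ψ⁻¹(28) = 28^19 mod 31.
Repeated squaring mod 31: 28^1 ≡ 28, 28^2 ≡ 28² = 784 ≡ 9, 28^4 ≡ 9² = 81 ≡ 19, 28^8 ≡ 19² = 361 ≡ 20, 28^16 ≡ 20² = 400 ≡ 28. Since 19 = 16 + 2 + 1, 28^19 ≡ 28·9·28: 28·9 = 252 ≡ 4, then 4·28 = 112 ≡ 19. So 28^19 ≡ 19 (mod 31).
Hence ψ⁻¹(28) = 19.

19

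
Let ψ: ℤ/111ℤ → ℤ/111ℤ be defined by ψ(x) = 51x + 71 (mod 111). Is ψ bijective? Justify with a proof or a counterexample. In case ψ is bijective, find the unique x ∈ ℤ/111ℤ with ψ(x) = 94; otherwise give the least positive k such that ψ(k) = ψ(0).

We have gcd(51, 111) = 3 > 1. Taking a = 0 and b = 37: ψ(0) = 71 and ψ(37) = 51·37 + 71 = 1958 ≡ 71 (mod 111).
So ψ(0) = ψ(37) while 0 ≠ 37, therefore ψ is not injective, hence not bijective.
Since ψ is not bijective, we find the least positive k with ψ(k) = ψ(0): this means 51k ≡ 0 (mod 111), i.e. 111 ∣ 51k. Since gcd(51, 111) = 3, dividing through by 3 this holds exactly when 37 ∣ 17k, and as gcd(17, 37) = 1, exactly when 37 ∣ k.
The smallest positive such k is 37.

37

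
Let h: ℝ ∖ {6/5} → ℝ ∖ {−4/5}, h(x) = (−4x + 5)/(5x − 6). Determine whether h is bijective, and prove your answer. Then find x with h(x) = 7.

Suppose h(s) = h(t). Cross-multiplying: (−4s + 5)(5t − 6) = (−4t + 5)(5s − 6).
Expanding both sides and cancelling the symmetric terms leaves −1·(s − t) = 0. Since −1 ≠ 0, s = t. Thus h is injective.
For any y ≠ −4/5, solving y(5x − 6) = −4x + 5 for x gives a well-defined x ≠ 6/5. So h is surjective.
Therefore h is bijective.
Solving h(x) = 7: cross-multiplying gives −4x + 5 = 7(5x − 6), which rearranges to −39x = −47, so x = 47/39.

47/39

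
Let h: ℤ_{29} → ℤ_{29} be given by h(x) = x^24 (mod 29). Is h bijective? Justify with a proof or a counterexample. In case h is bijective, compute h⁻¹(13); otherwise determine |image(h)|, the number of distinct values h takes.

8

h(2): Repeated squaring mod 29: 2^1 ≡ 2, 2^2 ≡ 2² = 4, 2^4 ≡ 4² = 16, 2^8 ≡ 16² = 256 ≡ 24, 2^16 ≡ 24² = 576 ≡ 25. Since 24 = 16 + 8, 2^24 ≡ 25·24: 25·24 = 600 ≡ 20. So 2^24 ≡ 20 (mod 29).
h(5): Repeated squaring mod 29: 5^1 ≡ 5, 5^2 ≡ 5² = 25, 5^4 ≡ 25² = 625 ≡ 16, 5^8 ≡ 16² = 256 ≡ 24, 5^16 ≡ 24² = 576 ≡ 25. Since 24 = 16 + 8, 5^24 ≡ 25·24: 25·24 = 600 ≡ 20. So 5^24 ≡ 20 (mod 29).
So h(2) = h(5) = 20 while 2 ≠ 5, hence h is not injective, hence not bijective.
Since h is not bijective, we determine |image(h)|. Computing x^24 mod 29 for each x (by repeated squaring, reducing mod 29 at every step), the values h(0), h(1), …, h(28) are: 0, 1, 20, 24, 23, 20, 16, 24, 25, 25, 23, 7, 1, 7, 16, 16, 7, 1, 7, 23, 25, 25, 24, 16, 20, 23, 24, 20, 1.
The distinct values are {0, 1, 7, 16, 20, 23, 24, 25}; there are 8 of them.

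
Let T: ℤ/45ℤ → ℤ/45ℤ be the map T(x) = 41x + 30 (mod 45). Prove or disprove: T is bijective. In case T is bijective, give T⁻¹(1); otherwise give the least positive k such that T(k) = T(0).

41

Recall that T is injective if T(x_1) = T(x_2) implies x_1 = x_2.
If T(x_1) = T(x_2), then 41x_1 ≡ 41x_2 (mod 45). Because gcd(41, 45) = 1, we may cancel 41 to get x_1 ≡ x_2 (mod 45).
We now compute 41⁻¹ mod 45 explicitly. Euclid's algorithm: 45 = 1·41 + 4, 41 = 10·4 + 1; back-substituting gives 1 = 11·41 − 10·45, so 41⁻¹ ≡ 11 (mod 45).
Then y ↦ 11(y − 30) is a two-sided inverse to T, so every y ∈ ℤ/45ℤ has a preimage.
Thus T is bijective.
Since T is bijective, we compute T⁻¹(1): solve 41x + 30 ≡ 1 (mod 45), i.e. 41x ≡ 16 (mod 45).
Multiplying by 41⁻¹ = 11 gives x ≡ 11·16 = 176 = 3·45 + 41 ≡ 41 (mod 45).
Check: T(41) = 41·41 + 30 = 1711 = 38·45 + 1 ≡ 1 (mod 45).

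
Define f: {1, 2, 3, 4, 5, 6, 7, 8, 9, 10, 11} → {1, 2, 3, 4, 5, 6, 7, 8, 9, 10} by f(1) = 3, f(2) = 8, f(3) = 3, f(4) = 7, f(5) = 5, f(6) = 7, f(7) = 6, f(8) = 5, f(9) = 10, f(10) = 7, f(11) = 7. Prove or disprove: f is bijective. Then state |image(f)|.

6

f(1) = 3 = f(3) with 1 ≠ 3, so f is not injective, hence not bijective.
The image of f is {3, 5, 6, 7, 8, 10}, which has 6 elements.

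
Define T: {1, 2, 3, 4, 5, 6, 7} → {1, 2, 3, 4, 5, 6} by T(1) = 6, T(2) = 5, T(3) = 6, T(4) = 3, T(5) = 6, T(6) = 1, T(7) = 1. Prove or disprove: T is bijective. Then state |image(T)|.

4

T(1) = 6 = T(3) with 1 ≠ 3, so T is not injective, hence not bijective.
The image of T is {1, 3, 5, 6}, which has 4 elements.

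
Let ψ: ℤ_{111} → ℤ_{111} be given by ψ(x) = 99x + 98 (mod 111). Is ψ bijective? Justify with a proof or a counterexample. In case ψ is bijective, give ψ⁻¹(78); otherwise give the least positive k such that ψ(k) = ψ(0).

By definition, injectivity means: for all a, b in the domain, ψ(a) = ψ(b) implies a = b.
We have gcd(99, 111) = 3 > 1. Taking a = 0 and b = 37: ψ(0) = 98 and ψ(37) = 99·37 + 98 = 3761 ≡ 98 (mod 111).
So ψ(0) = ψ(37) while 0 ≠ 37, therefore ψ is not injective, hence not bijective.
Since ψ is not bijective, we find the least positive k with ψ(k) = ψ(0): this means 99k ≡ 0 (mod 111), i.e. 111 ∣ 99k. Since gcd(99, 111) = 3, dividing through by 3 this holds exactly when 37 ∣ 33k, and as gcd(33, 37) = 1, exactly when 37 ∣ k.
The smallest positive such k is 37.

37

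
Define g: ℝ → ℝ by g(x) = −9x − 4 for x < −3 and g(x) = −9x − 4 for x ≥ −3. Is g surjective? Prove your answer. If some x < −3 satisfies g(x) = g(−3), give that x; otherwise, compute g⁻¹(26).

-10/3

Both pieces are strictly decreasing (slopes −9 and −9), so each is injective on its own interval.
The left piece maps (−∞, −3) onto (23, ∞); the right piece maps [−3, ∞) onto (−∞, 23].
These images together cover ℝ, so g is surjective.
Because the two images are disjoint, no x < −3 has g(x) = g(−3), so we compute g⁻¹(26): 26 lies in (23, ∞), so solve −9x − 4 = 26: x = (26 + 4)/(−9) = −10/3.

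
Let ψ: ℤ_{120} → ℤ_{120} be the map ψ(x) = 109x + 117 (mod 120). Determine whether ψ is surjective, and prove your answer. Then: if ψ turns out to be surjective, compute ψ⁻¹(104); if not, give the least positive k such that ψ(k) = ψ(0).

Since gcd(109, 120) = 1, 109 is invertible modulo 120. Euclid's algorithm: 120 = 1·109 + 11, 109 = 9·11 + 10, 11 = 1·10 + 1; back-substituting gives 1 = 109·109 − 99·120, so 109⁻¹ ≡ 109 (mod 120).
Then y ↦ 109(y − 117) is a two-sided inverse to ψ, so every y ∈ ℤ_{120} has a preimage.
Thus ψ is surjective.
Since ψ is surjective, we find ψ⁻¹(104): we need 109x ≡ 104 − 117 ≡ 107 (mod 120). Using 109⁻¹ = 109: x ≡ 109·107 = 11663 = 97·120 + 23, so x = 23.
Check: ψ(23) = 109·23 + 117 = 2624 = 21·120 + 104 ≡ 104 (mod 120).

23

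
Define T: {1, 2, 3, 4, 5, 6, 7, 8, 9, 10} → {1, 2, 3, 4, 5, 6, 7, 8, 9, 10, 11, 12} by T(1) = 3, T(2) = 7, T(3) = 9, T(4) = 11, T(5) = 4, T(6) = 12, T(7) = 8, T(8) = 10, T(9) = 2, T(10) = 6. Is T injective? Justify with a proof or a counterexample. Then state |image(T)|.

10

The values T(1), …, T(10) are 3, 7, 9, 11, 4, 12, 8, 10, 2, 6 — all distinct.
So T(a) = T(b) only when a = b, and T is injective.
The image of T is {2, 3, 4, 6, 7, 8, 9, 10, 11, 12}, which has 10 elements.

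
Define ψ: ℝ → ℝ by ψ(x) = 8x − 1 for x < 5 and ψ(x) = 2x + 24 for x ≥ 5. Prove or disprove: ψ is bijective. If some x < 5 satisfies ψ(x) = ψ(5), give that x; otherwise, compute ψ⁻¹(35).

Both pieces are strictly increasing (slopes 8 and 2), so each is injective on its own interval.
The left piece maps (−∞, 5) onto (−∞, 39); the right piece maps [5, ∞) onto [34, ∞).
These images overlap. In particular ψ(5) = 34 (right piece), and solving 8x − 1 = 34 on the left piece gives x = 35/8 < 5.
So ψ(35/8) = ψ(5) with 35/8 ≠ 5, and ψ is not injective, hence not bijective. This x = 35/8 is the requested value below 5.

35/8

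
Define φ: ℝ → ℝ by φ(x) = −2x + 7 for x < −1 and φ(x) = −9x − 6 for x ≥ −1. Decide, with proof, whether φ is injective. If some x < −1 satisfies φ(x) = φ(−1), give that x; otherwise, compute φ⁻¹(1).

-7/9

Both pieces are strictly decreasing (slopes −2 and −9), so each is injective on its own interval.
The left piece maps (−∞, −1) onto (9, ∞); the right piece maps [−1, ∞) onto (−∞, 3].
These images are disjoint, so no value is attained by both pieces. Therefore φ is injective.
Because the two images are disjoint, no x < −1 has φ(x) = φ(−1), so we compute φ⁻¹(1): 1 lies in (−∞, 3], so solve −9x − 6 = 1: x = (1 + 6)/(−9) = −7/9.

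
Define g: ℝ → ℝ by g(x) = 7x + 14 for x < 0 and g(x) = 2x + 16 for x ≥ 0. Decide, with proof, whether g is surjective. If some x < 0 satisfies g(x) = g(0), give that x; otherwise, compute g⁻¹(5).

Both pieces are strictly increasing (slopes 7 and 2), so each is injective on its own interval.
The left piece maps (−∞, 0) onto (−∞, 14); the right piece maps [0, ∞) onto [16, ∞).
The union (−∞, 14) ∪ [16, ∞) omits the interval between 14 and 16; in particular 14 has no preimage. So g is not surjective.
Because the two images are disjoint, no x < 0 has g(x) = g(0), so we compute g⁻¹(5): 5 lies in (−∞, 14), so solve 7x + 14 = 5: x = (5 − 14)/7 = −9/7.

-9/7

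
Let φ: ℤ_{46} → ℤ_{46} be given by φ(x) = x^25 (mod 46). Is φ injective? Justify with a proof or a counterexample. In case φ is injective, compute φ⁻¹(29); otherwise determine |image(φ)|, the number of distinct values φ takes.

31

Computing x^25 mod 46 for each x (by repeated squaring, reducing mod 46 at every step), the values φ(0), φ(1), …, φ(45) are: 0, 1, 8, 27, 18, 33, 32, 21, 6, 39, 34, 43, 26, 35, 30, 17, 2, 37, 36, 5, 42, 15, 22, 23, 24, 31, 4, 41, 10, 9, 44, 29, 16, 11, 20, 3, 12, 7, 40, 25, 14, 13, 28, 19, 38, 45.
Every element of ℤ_{46} appears exactly once in this list, so φ is a bijection, and in particular injective.
Since φ is injective, we read off the preimage of 29 from the same table: φ(31) = 29, so φ⁻¹(29) = 31.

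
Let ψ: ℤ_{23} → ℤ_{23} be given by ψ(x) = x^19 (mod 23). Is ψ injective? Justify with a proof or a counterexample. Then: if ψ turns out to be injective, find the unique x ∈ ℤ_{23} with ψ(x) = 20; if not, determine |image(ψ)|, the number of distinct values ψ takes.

Since 23 is prime, the nonzero elements of ℤ_{23} form a cyclic group of order 22.
As gcd(19, 22) = 1, raising to the 19th power is a bijection on this group: if a^19 ≡ b^19 then (ab^{−1})^19 = 1, and the only element of order dividing gcd(19, 22) = 1 is 1, so a = b.
With ψ(0) = 0 this makes ψ injective on all of ℤ_{23}, hence bijective (finite equal-size domain and codomain). In particular ψ is injective.
Since ψ is injective, we find the preimage of 20. The inverse of x ↦ x^19 on (ℤ_{23})^× is x ↦ x^7, because 19·7 = 133 = 6·22 + 1 ≡ 1 (mod 22) and x^{22} = 1 for x ≠ 0 (Fermat). So ψ⁻¹(20) = 20^7 mod 23.
Repeated squaring mod 23: 20^1 ≡ 20, 20^2 ≡ 20² = 400 ≡ 9, 20^4 ≡ 9² = 81 ≡ 12. Since 7 = 4 + 2 + 1, 20^7 ≡ 12·9·20: 12·9 = 108 ≡ 16, then 16·20 = 320 ≡ 21. So 20^7 ≡ 21 (mod 23).
Hence ψ⁻¹(20) = 21.

21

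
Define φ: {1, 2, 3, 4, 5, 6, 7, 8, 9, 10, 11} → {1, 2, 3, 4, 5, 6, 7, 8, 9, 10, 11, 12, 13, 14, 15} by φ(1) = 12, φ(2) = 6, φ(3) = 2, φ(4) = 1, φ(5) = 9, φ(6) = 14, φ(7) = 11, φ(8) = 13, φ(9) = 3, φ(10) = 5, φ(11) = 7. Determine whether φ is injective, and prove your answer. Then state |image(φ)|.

11

The values φ(1), …, φ(11) are 12, 6, 2, 1, 9, 14, 11, 13, 3, 5, 7 — all distinct.
So φ(u) = φ(v) only when u = v, and φ is injective.
The image of φ is {1, 2, 3, 5, 6, 7, 9, 11, 12, 13, 14}, which has 11 elements.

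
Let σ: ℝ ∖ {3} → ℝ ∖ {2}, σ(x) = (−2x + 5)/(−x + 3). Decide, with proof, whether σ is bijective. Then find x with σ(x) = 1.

2

Suppose σ(s) = σ(t). Cross-multiplying: (−2s + 5)(−t + 3) = (−2t + 5)(−s + 3).
Expanding both sides and cancelling the symmetric terms leaves −1·(s − t) = 0. Since −1 ≠ 0, s = t. Thus σ is injective.
For any y ≠ 2, solving y(−x + 3) = −2x + 5 for x gives a well-defined x ≠ 3. So σ is surjective.
So σ is bijective.
Solving σ(x) = 1: cross-multiplying gives −2x + 5 = 1(−x + 3), which rearranges to −1x = −2, so x = 2.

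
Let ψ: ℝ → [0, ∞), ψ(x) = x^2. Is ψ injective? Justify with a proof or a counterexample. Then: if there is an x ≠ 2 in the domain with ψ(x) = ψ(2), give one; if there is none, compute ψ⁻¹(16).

-2

ψ(2) = 4 = (−2)^2 = ψ(−2) (since 2 is even), with 2 ≠ −2. So ψ is not injective.
For the follow-up, such an x exists: taking x = −2 ∈ ℝ gives ψ(−2) = 4 = ψ(2) with −2 ≠ 2.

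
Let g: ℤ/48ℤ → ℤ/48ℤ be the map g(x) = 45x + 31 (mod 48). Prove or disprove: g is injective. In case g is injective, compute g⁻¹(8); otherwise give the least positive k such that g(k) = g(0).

Recall: g is injective if g(s) = g(t) implies s = t.
We have gcd(45, 48) = 3 > 1. Taking s = 0 and t = 16: g(0) = 31 and g(16) = 45·16 + 31 = 751 ≡ 31 (mod 48).
So g(0) = g(16) while 0 ≠ 16, hence g is not injective.
Since g is not injective, we find the least positive k with g(k) = g(0): this means 45k ≡ 0 (mod 48), i.e. 48 ∣ 45k. Since gcd(45, 48) = 3, dividing through by 3 this holds exactly when 16 ∣ 15k, and as gcd(15, 16) = 1, exactly when 16 ∣ k.
The smallest positive such k is 16.

16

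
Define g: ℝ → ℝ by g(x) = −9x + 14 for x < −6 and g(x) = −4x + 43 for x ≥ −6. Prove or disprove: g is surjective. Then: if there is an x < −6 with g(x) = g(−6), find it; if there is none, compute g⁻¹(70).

Both pieces are strictly decreasing (slopes −9 and −4), so each is injective on its own interval.
The left piece maps (−∞, −6) onto (68, ∞); the right piece maps [−6, ∞) onto (−∞, 67].
The union (68, ∞) ∪ (−∞, 67] omits the interval between 68 and 67; in particular 68 has no preimage. So g is not surjective.
Because the two images are disjoint, no x < −6 has g(x) = g(−6), so we compute g⁻¹(70): 70 lies in (68, ∞), so solve −9x + 14 = 70: x = (70 − 14)/(−9) = −56/9.

-56/9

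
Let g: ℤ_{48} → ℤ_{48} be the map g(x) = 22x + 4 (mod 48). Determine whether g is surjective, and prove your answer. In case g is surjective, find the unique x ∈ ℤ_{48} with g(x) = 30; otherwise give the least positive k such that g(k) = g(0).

24

Since gcd(22, 48) = 2, we have 22x ≡ 0 (mod 2) for all x, so g(x) ≡ 0 (mod 2).
But 1 ≢ 0 (mod 2), so 1 ∈ ℤ_{48} has no preimage. Hence g is not surjective.
Since g is not surjective, we find the least positive k with g(k) = g(0): this means 22k ≡ 0 (mod 48), i.e. 48 ∣ 22k. Since gcd(22, 48) = 2, dividing through by 2 this holds exactly when 24 ∣ 11k, and as gcd(11, 24) = 1, exactly when 24 ∣ k.
The smallest positive such k is 24.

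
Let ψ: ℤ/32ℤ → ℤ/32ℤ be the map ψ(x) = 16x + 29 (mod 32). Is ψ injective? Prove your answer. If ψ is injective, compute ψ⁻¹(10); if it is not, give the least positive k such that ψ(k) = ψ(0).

We have gcd(16, 32) = 16 > 1. Taking s = 0 and t = 2: ψ(0) = 29 and ψ(2) = 16·2 + 29 = 61 ≡ 29 (mod 32).
So ψ(0) = ψ(2) while 0 ≠ 2, thus ψ is not injective.
Since ψ is not injective, we find the least positive k with ψ(k) = ψ(0): this means 16k ≡ 0 (mod 32), i.e. 32 ∣ 16k. Since gcd(16, 32) = 16, dividing through by 16 this holds exactly when 2 ∣ k.
The smallest positive such k is 2.

2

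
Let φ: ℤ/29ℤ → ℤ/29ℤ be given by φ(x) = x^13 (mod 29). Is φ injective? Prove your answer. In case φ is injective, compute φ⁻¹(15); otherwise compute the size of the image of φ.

Since 29 is prime, the nonzero elements of ℤ/29ℤ form a cyclic group of order 28.
As gcd(13, 28) = 1, raising to the 13th power is a bijection on this group: if a^13 ≡ b^13 then (ab^{−1})^13 = 1, and the only element of order dividing gcd(13, 28) = 1 is 1, so a = b.
With φ(0) = 0 this makes φ injective on all of ℤ/29ℤ, hence bijective (finite equal-size domain and codomain). In particular φ is injective.
Since φ is injective, we find the preimage of 15. The inverse of x ↦ x^13 on (ℤ/29ℤ)^× is x ↦ x^13, because 13·13 = 169 = 6·28 + 1 ≡ 1 (mod 28) and x^{28} = 1 for x ≠ 0 (Fermat). So φ⁻¹(15) = 15^13 mod 29.
Repeated squaring mod 29: 15^1 ≡ 15, 15^2 ≡ 15² = 225 ≡ 22, 15^4 ≡ 22² = 484 ≡ 20, 15^8 ≡ 20² = 400 ≡ 23. Since 13 = 8 + 4 + 1, 15^13 ≡ 23·20·15: 23·20 = 460 ≡ 25, then 25·15 = 375 ≡ 27. So 15^13 ≡ 27 (mod 29).
Hence φ⁻¹(15) = 27.

27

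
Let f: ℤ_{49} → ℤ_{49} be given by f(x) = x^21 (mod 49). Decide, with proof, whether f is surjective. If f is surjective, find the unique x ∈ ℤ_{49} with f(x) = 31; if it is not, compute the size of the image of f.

f(1) = 1^21 = 1.
f(2): Repeated squaring mod 49: 2^1 ≡ 2, 2^2 ≡ 2² = 4, 2^4 ≡ 4² = 16, 2^8 ≡ 16² = 256 ≡ 11, 2^16 ≡ 11² = 121 ≡ 23. Since 21 = 16 + 4 + 1, 2^21 ≡ 23·16·2: 23·16 = 368 ≡ 25, then 25·2 = 50 ≡ 1. So 2^21 ≡ 1 (mod 49).
So f(1) = f(2) = 1 while 1 ≠ 2, therefore f is not injective.
A non-injective map from the 49-element set ℤ_{49} to itself takes at most 48 distinct values, so it cannot be surjective. Thus f is not surjective.
Since f is not surjective, we determine |image(f)|. Computing x^21 mod 49 for each x (by repeated squaring, reducing mod 49 at every step), the values f(0), f(1), …, f(48) are: 0, 1, 1, 48, 1, 48, 48, 0, 1, 1, 48, 1, 48, 48, 0, 1, 1, 48, 1, 48, 48, 0, 1, 1, 48, 1, 48, 48, 0, 1, 1, 48, 1, 48, 48, 0, 1, 1, 48, 1, 48, 48, 0, 1, 1, 48, 1, 48, 48.
The distinct values are {0, 1, 48}; there are 3 of them.

3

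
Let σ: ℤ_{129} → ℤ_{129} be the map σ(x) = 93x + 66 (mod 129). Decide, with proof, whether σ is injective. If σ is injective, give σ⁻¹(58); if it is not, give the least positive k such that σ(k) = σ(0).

We have gcd(93, 129) = 3 > 1. Taking a = 0 and b = 43: σ(0) = 66 and σ(43) = 93·43 + 66 = 4065 ≡ 66 (mod 129).
So σ(0) = σ(43) while 0 ≠ 43, therefore σ is not injective.
Since σ is not injective, we find the least positive k with σ(k) = σ(0): this means 93k ≡ 0 (mod 129), i.e. 129 ∣ 93k. Since gcd(93, 129) = 3, dividing through by 3 this holds exactly when 43 ∣ 31k, and as gcd(31, 43) = 1, exactly when 43 ∣ k.
The smallest positive such k is 43.

43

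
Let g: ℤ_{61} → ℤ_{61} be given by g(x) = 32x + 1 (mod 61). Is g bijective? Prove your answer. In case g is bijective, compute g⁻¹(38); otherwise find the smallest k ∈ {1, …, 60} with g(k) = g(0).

45

If g(x_1) = g(x_2), then 32x_1 ≡ 32x_2 (mod 61). Because gcd(32, 61) = 1, we may cancel 32 to get x_1 ≡ x_2 (mod 61).
We now compute 32⁻¹ mod 61 explicitly. Euclid's algorithm: 61 = 1·32 + 29, 32 = 1·29 + 3, 29 = 9·3 + 2, 3 = 1·2 + 1; back-substituting gives 1 = 21·32 − 11·61, so 32⁻¹ ≡ 21 (mod 61).
Then y ↦ 21(y − 1) is a two-sided inverse to g, so every y ∈ ℤ_{61} has a preimage.
Hence g is bijective.
Since g is bijective, we find g⁻¹(38): we need 32x ≡ 38 − 1 ≡ 37 (mod 61). Using 32⁻¹ = 21: x ≡ 21·37 = 777 = 12·61 + 45, so x = 45.
Check: g(45) = 32·45 + 1 = 1441 = 23·61 + 38 ≡ 38 (mod 61).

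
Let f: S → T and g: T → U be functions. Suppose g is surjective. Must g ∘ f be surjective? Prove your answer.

No. Take S = {0}, T = U = {0, 1, 2}, f(0) = 0, and g = identity (surjective).
Then (g ∘ f)(0) = 0, and 2 ∈ U has no preimage under g ∘ f, so g ∘ f is not surjective.

not surjective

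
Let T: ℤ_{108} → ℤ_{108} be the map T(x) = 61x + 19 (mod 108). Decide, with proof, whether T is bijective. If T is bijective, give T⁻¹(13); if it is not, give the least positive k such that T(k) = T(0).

By definition, injectivity means: for all a, b in the domain, T(a) = T(b) implies a = b.
Suppose T(a) = T(b) in ℤ_{108}. Then 61a + 19 ≡ 61b + 19 (mod 108), thus 61(a − b) ≡ 0 (mod 108).
Since gcd(61, 108) = 1, 61 is invertible modulo 108, so a − b ≡ 0 (mod 108), i.e. a = b.
We now compute 61⁻¹ mod 108 explicitly. Euclid's algorithm: 108 = 1·61 + 47, 61 = 1·47 + 14, 47 = 3·14 + 5, 14 = 2·5 + 4, 5 = 1·4 + 1; back-substituting gives 1 = 85·61 − 48·108, so 61⁻¹ ≡ 85 (mod 108).
For any y ∈ ℤ_{108}, x = 85(y − 19) mod 108 satisfies T(x) = 61·85(y − 19) + 19 ≡ y (since 61·85 ≡ 1 mod 108). So every y has a preimage.
Therefore T is bijective.
Since T is bijective, we find T⁻¹(13): we need 61x ≡ 13 − 19 ≡ 102 (mod 108). Using 61⁻¹ = 85: x ≡ 85·102 = 8670 = 80·108 + 30, so x = 30.
Check: T(30) = 61·30 + 19 = 1849 = 17·108 + 13 ≡ 13 (mod 108).

30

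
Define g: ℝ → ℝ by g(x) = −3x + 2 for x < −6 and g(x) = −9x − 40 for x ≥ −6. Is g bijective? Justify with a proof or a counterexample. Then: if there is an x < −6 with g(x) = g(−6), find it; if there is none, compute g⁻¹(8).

-16/3

Both pieces are strictly decreasing (slopes −3 and −9), so each is injective on its own interval.
The left piece maps (−∞, −6) onto (20, ∞); the right piece maps [−6, ∞) onto (−∞, 14].
The images leave a gap (20 has no preimage), so g is not surjective, hence not bijective.
Because the two images are disjoint, no x < −6 has g(x) = g(−6), so we compute g⁻¹(8): 8 lies in (−∞, 14], so solve −9x − 40 = 8: x = (8 + 40)/(−9) = −16/3.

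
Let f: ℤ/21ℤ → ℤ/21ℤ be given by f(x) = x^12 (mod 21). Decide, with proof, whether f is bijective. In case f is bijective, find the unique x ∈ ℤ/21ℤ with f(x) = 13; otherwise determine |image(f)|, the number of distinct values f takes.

f(1) = 1^12 = 1.
f(2): Repeated squaring mod 21: 2^1 ≡ 2, 2^2 ≡ 2² = 4, 2^4 ≡ 4² = 16, 2^8 ≡ 16² = 256 ≡ 4. Since 12 = 8 + 4, 2^12 ≡ 4·16: 4·16 = 64 ≡ 1. So 2^12 ≡ 1 (mod 21).
So f(1) = f(2) = 1 while 1 ≠ 2, hence f is not injective, hence not bijective.
Since f is not bijective, we determine |image(f)|. Computing x^12 mod 21 for each x (by repeated squaring, reducing mod 21 at every step), the values f(0), f(1), …, f(20) are: 0, 1, 1, 15, 1, 1, 15, 7, 1, 15, 1, 1, 15, 1, 7, 15, 1, 1, 15, 1, 1.
The distinct values are {0, 1, 7, 15}; there are 4 of them.

4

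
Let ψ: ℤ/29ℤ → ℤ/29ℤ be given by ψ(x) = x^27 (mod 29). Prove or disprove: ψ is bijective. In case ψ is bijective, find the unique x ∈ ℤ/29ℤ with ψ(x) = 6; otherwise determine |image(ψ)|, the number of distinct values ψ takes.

Since 29 is prime, the nonzero elements of ℤ/29ℤ form a cyclic group of order 28.
As gcd(27, 28) = 1, raising to the 27th power is a bijection on this group: if x_1^27 ≡ x_2^27 then (x_1x_2^{−1})^27 = 1, and the only element of order dividing gcd(27, 28) = 1 is 1, so x_1 = x_2.
With ψ(0) = 0 this makes ψ injective on all of ℤ/29ℤ, hence bijective (finite equal-size domain and codomain). In particular ψ is bijective.
Since ψ is bijective, we find the preimage of 6. The inverse of x ↦ x^27 on (ℤ/29ℤ)^× is x ↦ x^27, because 27·27 = 729 = 26·28 + 1 ≡ 1 (mod 28) and x^{28} = 1 for x ≠ 0 (Fermat). So ψ⁻¹(6) = 6^27 mod 29.
Repeated squaring mod 29: 6^1 ≡ 6, 6^2 ≡ 6² = 36 ≡ 7, 6^4 ≡ 7² = 49 ≡ 20, 6^8 ≡ 20² = 400 ≡ 23, 6^16 ≡ 23² = 529 ≡ 7. Since 27 = 16 + 8 + 2 + 1, 6^27 ≡ 7·23·7·6: 7·23 = 161 ≡ 16, then 16·7 = 112 ≡ 25, then 25·6 = 150 ≡ 5. So 6^27 ≡ 5 (mod 29).
Hence ψ⁻¹(6) = 5.

5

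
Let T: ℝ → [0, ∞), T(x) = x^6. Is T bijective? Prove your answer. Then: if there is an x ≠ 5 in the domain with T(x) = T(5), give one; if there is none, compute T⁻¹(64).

T(5) = 15625 = (−5)^6 = T(−5) (since 6 is even), with 5 ≠ −5. So T is not injective, hence not bijective.
For the follow-up, such an x exists: taking x = −5 ∈ ℝ gives T(−5) = 15625 = T(5) with −5 ≠ 5.

-5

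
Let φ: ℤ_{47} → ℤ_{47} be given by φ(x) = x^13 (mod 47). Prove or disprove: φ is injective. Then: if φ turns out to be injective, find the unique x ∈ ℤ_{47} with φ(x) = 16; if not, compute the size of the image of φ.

25

Since 47 is prime, the nonzero elements of ℤ_{47} form a cyclic group of order 46.
As gcd(13, 46) = 1, raising to the 13th power is a bijection on this group: if s^13 ≡ t^13 then (st^{−1})^13 = 1, and the only element of order dividing gcd(13, 46) = 1 is 1, so s = t.
With φ(0) = 0 this makes φ injective on all of ℤ_{47}, hence bijective (finite equal-size domain and codomain). In particular φ is injective.
Since φ is injective, we find the preimage of 16. The inverse of x ↦ x^13 on (ℤ_{47})^× is x ↦ x^39, because 13·39 = 507 = 11·46 + 1 ≡ 1 (mod 46) and x^{46} = 1 for x ≠ 0 (Fermat). So φ⁻¹(16) = 16^39 mod 47.
Repeated squaring mod 47: 16^1 ≡ 16, 16^2 ≡ 16² = 256 ≡ 21, 16^4 ≡ 21² = 441 ≡ 18, 16^8 ≡ 18² = 324 ≡ 42, 16^16 ≡ 42² = 1764 ≡ 25, 16^32 ≡ 25² = 625 ≡ 14. Since 39 = 32 + 4 + 2 + 1, 16^39 ≡ 14·18·21·16: 14·18 = 252 ≡ 17, then 17·21 = 357 ≡ 28, then 28·16 = 448 ≡ 25. So 16^39 ≡ 25 (mod 47).
Hence φ⁻¹(16) = 25.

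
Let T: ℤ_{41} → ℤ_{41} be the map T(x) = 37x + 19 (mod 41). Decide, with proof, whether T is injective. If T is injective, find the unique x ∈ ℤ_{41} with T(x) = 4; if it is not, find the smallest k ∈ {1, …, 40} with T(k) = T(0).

14

If T(u) = T(v), then 37u ≡ 37v (mod 41). Because gcd(37, 41) = 1, we may cancel 37 to get u ≡ v (mod 41).
Thus T is injective.
We now compute 37⁻¹ mod 41 explicitly. Euclid's algorithm: 41 = 1·37 + 4, 37 = 9·4 + 1; back-substituting gives 1 = 10·37 − 9·41, so 37⁻¹ ≡ 10 (mod 41).
Since T is injective, we compute T⁻¹(4): solve 37x + 19 ≡ 4 (mod 41), i.e. 37x ≡ 26 (mod 41).
Multiplying by 37⁻¹ = 10 gives x ≡ 10·26 = 260 = 6·41 + 14 ≡ 14 (mod 41).
Check: T(14) = 37·14 + 19 = 537 = 13·41 + 4 ≡ 4 (mod 41).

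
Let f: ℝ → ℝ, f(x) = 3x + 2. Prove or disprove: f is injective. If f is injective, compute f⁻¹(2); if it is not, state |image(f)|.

Suppose f(x_1) = f(x_2). Then 3x_1 + 2 = 3x_2 + 2, hence 3x_1 = 3x_2, therefore x_1 = x_2.
So f is injective.
Since f is injective, we compute f⁻¹(2) = (2 − 2)/3 = 0.

0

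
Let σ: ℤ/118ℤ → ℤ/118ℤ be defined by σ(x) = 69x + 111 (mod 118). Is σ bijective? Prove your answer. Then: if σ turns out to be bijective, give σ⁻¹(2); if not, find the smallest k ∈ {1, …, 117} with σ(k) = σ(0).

113

If σ(x_1) = σ(x_2), then 69x_1 ≡ 69x_2 (mod 118). Because gcd(69, 118) = 1, we may cancel 69 to get x_1 ≡ x_2 (mod 118).
We now compute 69⁻¹ mod 118 explicitly. Euclid's algorithm: 118 = 1·69 + 49, 69 = 1·49 + 20, 49 = 2·20 + 9, 20 = 2·9 + 2, 9 = 4·2 + 1; back-substituting gives 1 = 65·69 − 38·118, so 69⁻¹ ≡ 65 (mod 118).
For any y ∈ ℤ/118ℤ, x = 65(y − 111) mod 118 satisfies σ(x) = 69·65(y − 111) + 111 ≡ y (since 69·65 ≡ 1 mod 118). So every y has a preimage.
So σ is bijective.
Since σ is bijective, we find σ⁻¹(2): we need 69x ≡ 2 − 111 ≡ 9 (mod 118). Using 69⁻¹ = 65: x ≡ 65·9 = 585 = 4·118 + 113, so x = 113.
Check: σ(113) = 69·113 + 111 = 7908 = 67·118 + 2 ≡ 2 (mod 118).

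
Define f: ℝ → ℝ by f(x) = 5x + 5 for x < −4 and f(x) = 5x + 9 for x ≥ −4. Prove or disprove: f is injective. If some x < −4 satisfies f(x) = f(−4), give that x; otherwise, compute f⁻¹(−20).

Both pieces are strictly increasing (slopes 5 and 5), so each is injective on its own interval.
The left piece maps (−∞, −4) onto (−∞, −15); the right piece maps [−4, ∞) onto [−11, ∞).
These images are disjoint, so no value is attained by both pieces. Therefore f is injective.
Because the two images are disjoint, no x < −4 has f(x) = f(−4), so we compute f⁻¹(−20): −20 lies in (−∞, −15), so solve 5x + 5 = −20: x = (−20 − 5)/5 = −5.

-5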